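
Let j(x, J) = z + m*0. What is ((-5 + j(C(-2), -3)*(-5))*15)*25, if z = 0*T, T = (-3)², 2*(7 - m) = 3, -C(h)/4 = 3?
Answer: -1875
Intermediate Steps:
C(h) = -12 (C(h) = -4*3 = -12)
m = 11/2 (m = 7 - ½*3 = 7 - 3/2 = 11/2 ≈ 5.5000)
T = 9
z = 0 (z = 0*9 = 0)
j(x, J) = 0 (j(x, J) = 0 + (11/2)*0 = 0 + 0 = 0)
((-5 + j(C(-2), -3)*(-5))*15)*25 = ((-5 + 0*(-5))*15)*25 = ((-5 + 0)*15)*25 = -5*15*25 = -75*25 = -1875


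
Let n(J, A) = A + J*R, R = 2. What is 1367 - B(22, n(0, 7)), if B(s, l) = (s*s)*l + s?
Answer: -2043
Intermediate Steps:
n(J, A) = A + 2*J (n(J, A) = A + J*2 = A + 2*J)
B(s, l) = s + l*s² (B(s, l) = s²*l + s = l*s² + s = s + l*s²)
1367 - B(22, n(0, 7)) = 1367 - 22*(1 + (7 + 2*0)*22) = 1367 - 22*(1 + (7 + 0)*22) = 1367 - 22*(1 + 7*22) = 1367 - 22*(1 + 154) = 1367 - 22*155 = 1367 - 1*3410 = 1367 - 3410 = -2043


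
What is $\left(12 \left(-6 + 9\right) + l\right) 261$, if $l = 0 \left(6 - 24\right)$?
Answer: $9396$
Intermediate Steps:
$l = 0$ ($l = 0 \left(6 - 24\right) = 0 \left(-18\right) = 0$)
$\left(12 \left(-6 + 9\right) + l\right) 261 = \left(12 \left(-6 + 9\right) + 0\right) 261 = \left(12 \cdot 3 + 0\right) 261 = \left(36 + 0\right) 261 = 36 \cdot 261 = 9396$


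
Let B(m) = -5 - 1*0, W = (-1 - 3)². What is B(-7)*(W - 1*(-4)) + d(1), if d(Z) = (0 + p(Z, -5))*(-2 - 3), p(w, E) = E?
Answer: -75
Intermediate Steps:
W = 16 (W = (-4)² = 16)
B(m) = -5 (B(m) = -5 + 0 = -5)
d(Z) = 25 (d(Z) = (0 - 5)*(-2 - 3) = -5*(-5) = 25)
B(-7)*(W - 1*(-4)) + d(1) = -5*(16 - 1*(-4)) + 25 = -5*(16 + 4) + 25 = -5*20 + 25 = -100 + 25 = -75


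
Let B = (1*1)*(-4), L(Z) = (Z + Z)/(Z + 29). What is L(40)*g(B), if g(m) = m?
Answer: -320/69 ≈ -4.6377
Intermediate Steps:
L(Z) = 2*Z/(29 + Z) (L(Z) = (2*Z)/(29 + Z) = 2*Z/(29 + Z))
B = -4 (B = 1*(-4) = -4)
L(40)*g(B) = (2*40/(29 + 40))*(-4) = (2*40/69)*(-4) = (2*40*(1/69))*(-4) = (80/69)*(-4) = -320/69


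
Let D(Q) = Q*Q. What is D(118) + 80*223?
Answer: 31764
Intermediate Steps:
D(Q) = Q²
D(118) + 80*223 = 118² + 80*223 = 13924 + 17840 = 31764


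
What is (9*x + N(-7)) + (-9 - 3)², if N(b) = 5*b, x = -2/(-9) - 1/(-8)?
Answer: 897/8 ≈ 112.13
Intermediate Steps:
x = 25/72 (x = -2*(-⅑) - 1*(-⅛) = 2/9 + ⅛ = 25/72 ≈ 0.34722)
(9*x + N(-7)) + (-9 - 3)² = (9*(25/72) + 5*(-7)) + (-9 - 3)² = (25/8 - 35) + (-12)² = -255/8 + 144 = 897/8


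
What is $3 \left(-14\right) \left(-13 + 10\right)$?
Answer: $126$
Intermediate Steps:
$3 \left(-14\right) \left(-13 + 10\right) = \left(-42\right) \left(-3\right) = 126$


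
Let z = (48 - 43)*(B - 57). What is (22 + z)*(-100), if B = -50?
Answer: 51300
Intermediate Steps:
z = -535 (z = (48 - 43)*(-50 - 57) = 5*(-107) = -535)
(22 + z)*(-100) = (22 - 535)*(-100) = -513*(-100) = 51300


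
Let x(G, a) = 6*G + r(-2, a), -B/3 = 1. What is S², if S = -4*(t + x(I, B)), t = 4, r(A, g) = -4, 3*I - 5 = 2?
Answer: 3136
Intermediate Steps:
I = 7/3 (I = 5/3 + (⅓)*2 = 5/3 + ⅔ = 7/3 ≈ 2.3333)
B = -3 (B = -3*1 = -3)
x(G, a) = -4 + 6*G (x(G, a) = 6*G - 4 = -4 + 6*G)
S = -56 (S = -4*(4 + (-4 + 6*(7/3))) = -4*(4 + (-4 + 14)) = -4*(4 + 10) = -4*14 = -56)
S² = (-56)² = 3136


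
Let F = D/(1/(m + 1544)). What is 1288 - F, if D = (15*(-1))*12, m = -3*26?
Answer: 265168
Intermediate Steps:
m = -78
D = -180 (D = -15*12 = -180)
F = -263880 (F = -180/(1/(-78 + 1544)) = -180/(1/1466) = -180/1/1466 = -180*1466 = -263880)
1288 - F = 1288 - 1*(-263880) = 1288 + 263880 = 265168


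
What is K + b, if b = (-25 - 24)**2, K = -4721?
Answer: -2320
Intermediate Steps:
b = 2401 (b = (-49)**2 = 2401)
K + b = -4721 + 2401 = -2320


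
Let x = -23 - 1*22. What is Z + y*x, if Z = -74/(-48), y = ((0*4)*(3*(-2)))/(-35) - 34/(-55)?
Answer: -6937/264 ≈ -26.277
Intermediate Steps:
x = -45 (x = -23 - 22 = -45)
y = 34/55 (y = (0*(-6))*(-1/35) - 34*(-1/55) = 0*(-1/35) + 34/55 = 0 + 34/55 = 34/55 ≈ 0.61818)
Z = 37/24 (Z = -74*(-1/48) = 37/24 ≈ 1.5417)
Z + y*x = 37/24 + (34/55)*(-45) = 37/24 - 306/11 = -6937/264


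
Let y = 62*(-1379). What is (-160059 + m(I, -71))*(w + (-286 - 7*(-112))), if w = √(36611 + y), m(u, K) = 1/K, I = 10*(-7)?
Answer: -5659366620/71 - 11364190*I*√48887/71 ≈ -7.9709e+7 - 3.539e+7*I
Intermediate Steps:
I = -70
y = -85498
w = I*√48887 (w = √(36611 - 85498) = √(-48887) = I*√48887 ≈ 221.1*I)
(-160059 + m(I, -71))*(w + (-286 - 7*(-112))) = (-160059 + 1/(-71))*(I*√48887 + (-286 - 7*(-112))) = (-160059 - 1/71)*(I*√48887 + (-286 + 784)) = -11364190*(I*√48887 + 498)/71 = -11364190*(498 + I*√48887)/71 = -5659366620/71 - 11364190*I*√48887/71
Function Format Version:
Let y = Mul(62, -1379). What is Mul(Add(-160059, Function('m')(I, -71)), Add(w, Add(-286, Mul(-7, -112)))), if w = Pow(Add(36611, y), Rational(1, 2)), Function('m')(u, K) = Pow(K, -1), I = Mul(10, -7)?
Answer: Add(Rational(-5659366620, 71), Mul(Rational(-11364190, 71), I, Pow(48887, Rational(1, 2)))) ≈ Add(-7.9709e+7, Mul(-3.5390e+7, I))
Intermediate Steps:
I = -70
y = -85498
w = Mul(I, Pow(48887, Rational(1, 2))) (w = Pow(Add(36611, -85498), Rational(1, 2)) = Pow(-48887, Rational(1, 2)) = Mul(I, Pow(48887, Rational(1, 2))) ≈ Mul(221.10, I))
Mul(Add(-160059, Function('m')(I, -71)), Add(w, Add(-286, Mul(-7, -112)))) = Mul(Add(-160059, Pow(-71, -1)), Add(Mul(I, Pow(48887, Rational(1, 2))), Add(-286, Mul(-7, -112)))) = Mul(Add(-160059, Rational(-1, 71)), Add(Mul(I, Pow(48887, Rational(1, 2))), Add(-286, 784))) = Mul(Rational(-11364190, 71), Add(Mul(I, Pow(48887, Rational(1, 2))), 498)) = Mul(Rational(-11364190, 71), Add(498, Mul(I, Pow(48887, Rational(1, 2))))) = Add(Rational(-5659366620, 71), Mul(Rational(-11364190, 71), I, Pow(48887, Rational(1, 2))))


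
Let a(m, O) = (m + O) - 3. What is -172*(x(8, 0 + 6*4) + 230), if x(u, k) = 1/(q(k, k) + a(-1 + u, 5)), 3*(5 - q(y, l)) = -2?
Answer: -435289/11 ≈ -39572.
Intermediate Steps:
q(y, l) = 17/3 (q(y, l) = 5 - ⅓*(-2) = 5 + ⅔ = 17/3)
a(m, O) = -3 + O + m (a(m, O) = (O + m) - 3 = -3 + O + m)
x(u, k) = 1/(20/3 + u) (x(u, k) = 1/(17/3 + (-3 + 5 + (-1 + u))) = 1/(17/3 + (1 + u)) = 1/(20/3 + u))
-172*(x(8, 0 + 6*4) + 230) = -172*(3/(20 + 3*8) + 230) = -172*(3/(20 + 24) + 230) = -172*(3/44 + 230) = -172*10123/44 = -435289/11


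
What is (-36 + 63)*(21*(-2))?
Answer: -1134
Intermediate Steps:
(-36 + 63)*(21*(-2)) = 27*(-42) = -1134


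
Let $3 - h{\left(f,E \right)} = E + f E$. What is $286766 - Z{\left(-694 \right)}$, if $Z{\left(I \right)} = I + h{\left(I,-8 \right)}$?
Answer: $293001$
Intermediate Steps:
$h{\left(f,E \right)} = 3 - E - E f$ ($h{\left(f,E \right)} = 3 - \left(E + f E\right) = 3 - \left(E + E f\right) = 3 - E - E f$)
$Z{\left(I \right)} = 11 + 9 I$ ($Z{\left(I \right)} = I - \left(-11 - 8 I\right) = I + \left(3 + 8 + 8 I\right) = I + \left(11 + 8 I\right) = 11 + 9 I$)
$286766 - Z{\left(-694 \right)} = 286766 - \left(11 + 9 \left(-694\right)\right) = 286766 - \left(11 - 6246\right) = 286766 - -6235 = 286766 + 6235 = 293001$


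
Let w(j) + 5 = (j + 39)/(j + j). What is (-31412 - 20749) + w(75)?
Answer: -1304131/25 ≈ -52165.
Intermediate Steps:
w(j) = -5 + (39 + j)/(2*j) (w(j) = -5 + (j + 39)/(j + j) = -5 + (39 + j)/((2*j)) = -5 + (39 + j)*(1/(2*j)) = -5 + (39 + j)/(2*j))
(-31412 - 20749) + w(75) = (-31412 - 20749) + (3/2)*(13 - 3*75)/75 = -52161 + (3/2)*(1/75)*(13 - 225) = -52161 + (3/2)*(1/75)*(-212) = -52161 - 106/25 = -1304131/25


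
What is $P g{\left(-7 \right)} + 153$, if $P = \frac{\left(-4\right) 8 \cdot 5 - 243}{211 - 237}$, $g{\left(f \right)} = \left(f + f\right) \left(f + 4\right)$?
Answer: $804$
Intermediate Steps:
$g{\left(f \right)} = 2 f \left(4 + f\right)$
$P = \frac{31}{2}$ ($P = \frac{\left(-32\right) 5 - 243}{-26} = \left(-160 - 243\right) \left(- \frac{1}{26}\right) = \left(-403\right) \left(- \frac{1}{26}\right) = \frac{31}{2} \approx 15.5$)
$P g{\left(-7 \right)} + 153 = \frac{31 \cdot 2 \left(-7\right) \left(4 - 7\right)}{2} + 153 = \frac{31 \cdot 2 \left(-7\right) \left(-3\right)}{2} + 153 = \frac{31}{2} \cdot 42 + 153 = 651 + 153 = 804$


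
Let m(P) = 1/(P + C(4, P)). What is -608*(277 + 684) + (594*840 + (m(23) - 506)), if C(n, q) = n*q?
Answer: -9870909/115 ≈ -85834.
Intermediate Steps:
m(P) = 1/(5*P) (m(P) = 1/(P + 4*P) = 1/(5*P))
-608*(277 + 684) + (594*840 + (m(23) - 506)) = -608*(277 + 684) + (594*840 + ((⅕)/23 - 506)) = -608*961 + (498960 + ((⅕)*(1/23) - 506)) = -584288 + (498960 + (1/115 - 506)) = -584288 + (498960 - 58189/115) = -584288 + 57322211/115 = -9870909/115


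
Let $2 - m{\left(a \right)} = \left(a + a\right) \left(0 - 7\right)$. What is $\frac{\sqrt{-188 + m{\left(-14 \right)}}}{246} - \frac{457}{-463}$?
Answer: $\frac{457}{463} + \frac{i \sqrt{382}}{246} \approx 0.98704 + 0.07945 i$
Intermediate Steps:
$m{\left(a \right)} = 2 + 14 a$ ($m{\left(a \right)} = 2 - \left(a + a\right) \left(0 - 7\right) = 2 - 2 a \left(-7\right) = 2 - - 14 a = 2 + 14 a$)
$\frac{\sqrt{-188 + m{\left(-14 \right)}}}{246} - \frac{457}{-463} = \frac{\sqrt{-188 + \left(2 + 14 \left(-14\right)\right)}}{246} - \frac{457}{-463} = \sqrt{-188 + \left(2 - 196\right)} \frac{1}{246} - - \frac{457}{463} = \sqrt{-188 - 194} \cdot \frac{1}{246} + \frac{457}{463} = \sqrt{-382} \cdot \frac{1}{246} + \frac{457}{463} = i \sqrt{382} \cdot \frac{1}{246} + \frac{457}{463} = \frac{i \sqrt{382}}{246} + \frac{457}{463} = \frac{457}{463} + \frac{i \sqrt{382}}{246}$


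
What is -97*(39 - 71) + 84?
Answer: 3188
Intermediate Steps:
-97*(39 - 71) + 84 = -97*(-32) + 84 = 3104 + 84 = 3188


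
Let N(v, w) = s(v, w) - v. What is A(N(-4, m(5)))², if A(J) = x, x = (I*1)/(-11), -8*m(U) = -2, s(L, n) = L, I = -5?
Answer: 25/121 ≈ 0.20661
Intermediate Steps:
m(U) = ¼ (m(U) = -⅛*(-2) = ¼)
N(v, w) = 0 (N(v, w) = v - v = 0)
x = 5/11 (x = -5*1/(-11) = -5*(-1/11) = 5/11 ≈ 0.45455)
A(J) = 5/11
A(N(-4, m(5)))² = (5/11)² = 25/121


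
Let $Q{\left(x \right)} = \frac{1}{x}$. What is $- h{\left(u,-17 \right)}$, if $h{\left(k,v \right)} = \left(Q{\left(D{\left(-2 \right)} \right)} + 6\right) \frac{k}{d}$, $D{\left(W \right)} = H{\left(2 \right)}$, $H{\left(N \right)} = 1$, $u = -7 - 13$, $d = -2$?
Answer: $-70$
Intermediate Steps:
$u = -20$
$D{\left(W \right)} = 1$
$h{\left(k,v \right)} = - \frac{7 k}{2}$ ($h{\left(k,v \right)} = \left(1^{-1} + 6\right) \frac{k}{-2} = \left(1 + 6\right) k \left(- \frac{1}{2}\right) = 7 \left(- \frac{k}{2}\right) = - \frac{7 k}{2}$)
$- h{\left(u,-17 \right)} = - \frac{\left(-7\right) \left(-20\right)}{2} = \left(-1\right) 70 = -70$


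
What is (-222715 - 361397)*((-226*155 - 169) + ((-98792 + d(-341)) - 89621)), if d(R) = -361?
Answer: 130825316976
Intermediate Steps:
(-222715 - 361397)*((-226*155 - 169) + ((-98792 + d(-341)) - 89621)) = (-222715 - 361397)*((-226*155 - 169) + ((-98792 - 361) - 89621)) = -584112*((-35030 - 169) + (-99153 - 89621)) = -584112*(-35199 - 188774) = -584112*(-223973) = 130825316976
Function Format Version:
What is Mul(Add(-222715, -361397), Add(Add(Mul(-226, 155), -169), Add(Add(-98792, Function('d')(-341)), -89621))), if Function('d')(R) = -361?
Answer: 130825316976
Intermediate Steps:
Mul(Add(-222715, -361397), Add(Add(Mul(-226, 155), -169), Add(Add(-98792, Function('d')(-341)), -89621))) = Mul(Add(-222715, -361397), Add(Add(Mul(-226, 155), -169), Add(Add(-98792, -361), -89621))) = Mul(-584112, Add(Add(-35030, -169), Add(-99153, -89621))) = Mul(-584112, Add(-35199, -188774)) = Mul(-584112, -223973) = 130825316976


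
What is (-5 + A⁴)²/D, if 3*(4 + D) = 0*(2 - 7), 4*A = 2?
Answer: -6241/1024 ≈ -6.0947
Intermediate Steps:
A = ½ (A = (¼)*2 = ½ ≈ 0.50000)
D = -4 (D = -4 + (0*(2 - 7))/3 = -4 + (0*(-5))/3 = -4 + (⅓)*0 = -4 + 0 = -4)
(-5 + A⁴)²/D = (-5 + (½)⁴)²/(-4) = (-5 + 1/16)²*(-¼) = (-79/16)²*(-¼) = (6241/256)*(-¼) = -6241/1024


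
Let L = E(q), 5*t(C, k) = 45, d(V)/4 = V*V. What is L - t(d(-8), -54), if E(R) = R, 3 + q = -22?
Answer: -34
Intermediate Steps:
d(V) = 4*V**2 (d(V) = 4*(V*V) = 4*V**2)
q = -25 (q = -3 - 22 = -25)
t(C, k) = 9 (t(C, k) = (1/5)*45 = 9)
L = -25
L - t(d(-8), -54) = -25 - 1*9 = -25 - 9 = -34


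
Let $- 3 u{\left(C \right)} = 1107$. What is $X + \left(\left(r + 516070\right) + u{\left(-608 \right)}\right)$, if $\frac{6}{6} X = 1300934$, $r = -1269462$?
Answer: $547173$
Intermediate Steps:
$u{\left(C \right)} = -369$ ($u{\left(C \right)} = \left(- \frac{1}{3}\right) 1107 = -369$)
$X = 1300934$
$X + \left(\left(r + 516070\right) + u{\left(-608 \right)}\right) = 1300934 + \left(\left(-1269462 + 516070\right) - 369\right) = 1300934 - 753761 = 547173$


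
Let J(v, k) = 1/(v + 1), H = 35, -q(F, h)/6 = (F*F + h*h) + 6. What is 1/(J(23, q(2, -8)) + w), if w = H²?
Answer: 24/29401 ≈ 0.00081630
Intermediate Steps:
q(F, h) = -36 - 6*F² - 6*h² (q(F, h) = -6*((F*F + h*h) + 6) = -6*((F² + h²) + 6) = -6*(6 + F² + h²) = -36 - 6*F² - 6*h²)
J(v, k) = 1/(1 + v)
w = 1225 (w = 35² = 1225)
1/(J(23, q(2, -8)) + w) = 1/(1/(1 + 23) + 1225) = 1/(1/24 + 1225) = 1/(29401/24) = 24/29401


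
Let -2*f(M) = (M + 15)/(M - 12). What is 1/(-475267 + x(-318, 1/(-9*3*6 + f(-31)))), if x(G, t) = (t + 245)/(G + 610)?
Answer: -2036408/967835812349 ≈ -2.1041e-6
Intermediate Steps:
f(M) = -(15 + M)/(2*(-12 + M)) (f(M) = -(M + 15)/(2*(M - 12)) = -(15 + M)/(2*(-12 + M)))
x(G, t) = (245 + t)/(610 + G)
1/(-475267 + x(-318, 1/(-9*3*6 + f(-31)))) = 1/(-475267 + (245 + 1/(-9*3*6 + (-15 - 1*(-31))/(2*(-12 - 31))))/(610 - 318)) = 1/(-475267 + (245 + 1/(-27*6 + (1/2)*(-15 + 31)/(-43)))/292) = 1/(-475267 + (245 + 1/(-162 + (1/2)*(-1/43)*16))/292) = 1/(-475267 + (245 + 1/(-162 - 8/43))/292) = 1/(-475267 + (245 + 1/(-6974/43))/292) = 1/(-475267 + (245 - 43/6974)/292) = 1/(-475267 + (1/292)*(1708587/6974)) = 1/(-475267 + 1708587/2036408) = 1/(-967835812349/2036408) = -2036408/967835812349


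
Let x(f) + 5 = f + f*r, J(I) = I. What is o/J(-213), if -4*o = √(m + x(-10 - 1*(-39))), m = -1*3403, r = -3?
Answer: I*√3466/852 ≈ 0.069099*I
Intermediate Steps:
m = -3403
x(f) = -5 - 2*f (x(f) = -5 + (f + f*(-3)) = -5 + (f - 3*f) = -5 - 2*f)
o = -I*√3466/4 (o = -√(-3403 + (-5 - 2*(-10 - 1*(-39))))/4 = -√(-3403 + (-5 - 2*(-10 + 39)))/4 = -√(-3403 + (-5 - 2*29))/4 = -√(-3403 + (-5 - 58))/4 = -√(-3403 - 63)/4 = -I*√3466/4 ≈ -14.718*I)
o/J(-213) = -I*√3466/4/(-213) = -I*√3466/4*(-1/213) = I*√3466/852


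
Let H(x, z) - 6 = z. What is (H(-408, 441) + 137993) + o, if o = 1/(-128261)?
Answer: 17756452839/128261 ≈ 1.3844e+5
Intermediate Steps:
H(x, z) = 6 + z
o = -1/128261 ≈ -7.7966e-6
(H(-408, 441) + 137993) + o = ((6 + 441) + 137993) - 1/128261 = (447 + 137993) - 1/128261 = 138440 - 1/128261 = 17756452839/128261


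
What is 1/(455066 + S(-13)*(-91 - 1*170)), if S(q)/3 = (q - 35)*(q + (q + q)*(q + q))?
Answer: 1/25373258 ≈ 3.9412e-8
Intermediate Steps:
S(q) = 3*(-35 + q)*(q + 4*q²) (S(q) = 3*((q - 35)*(q + (q + q)*(q + q))) = 3*((-35 + q)*(q + (2*q)*(2*q))) = 3*((-35 + q)*(q + 4*q²)) = 3*(-35 + q)*(q + 4*q²))
1/(455066 + S(-13)*(-91 - 1*170)) = 1/(455066 + (3*(-13)*(-35 - 139*(-13) + 4*(-13)²))*(-91 - 1*170)) = 1/(455066 + (3*(-13)*(-35 + 1807 + 4*169))*(-91 - 170)) = 1/(455066 + (3*(-13)*(-35 + 1807 + 676))*(-261)) = 1/(455066 + (3*(-13)*2448)*(-261)) = 1/(455066 - 95472*(-261)) = 1/(455066 + 24918192) = 1/25373258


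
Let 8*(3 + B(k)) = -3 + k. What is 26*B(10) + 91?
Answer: 143/4 ≈ 35.750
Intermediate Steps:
B(k) = -27/8 + k/8 (B(k) = -3 + (-3 + k)/8 = -3 + (-3/8 + k/8) = -27/8 + k/8)
26*B(10) + 91 = 26*(-27/8 + (⅛)*10) + 91 = 26*(-27/8 + 5/4) + 91 = 26*(-17/8) + 91 = -221/4 + 91 = 143/4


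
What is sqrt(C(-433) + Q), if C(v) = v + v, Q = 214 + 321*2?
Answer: I*sqrt(10) ≈ 3.1623*I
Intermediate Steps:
Q = 856 (Q = 214 + 642 = 856)
C(v) = 2*v
sqrt(C(-433) + Q) = sqrt(2*(-433) + 856) = sqrt(-866 + 856) = sqrt(-10) = I*sqrt(10)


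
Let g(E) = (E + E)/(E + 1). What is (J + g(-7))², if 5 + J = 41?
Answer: 13225/9 ≈ 1469.4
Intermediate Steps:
g(E) = 2*E/(1 + E) (g(E) = (2*E)/(1 + E) = 2*E/(1 + E))
J = 36 (J = -5 + 41 = 36)
(J + g(-7))² = (36 + 2*(-7)/(1 - 7))² = (36 + 2*(-7)/(-6))² = (36 + 2*(-7)*(-⅙))² = (36 + 7/3)² = (115/3)² = 13225/9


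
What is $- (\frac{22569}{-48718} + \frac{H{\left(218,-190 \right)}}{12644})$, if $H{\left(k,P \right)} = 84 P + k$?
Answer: $\frac{131535149}{76998799} \approx 1.7083$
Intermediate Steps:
$H{\left(k,P \right)} = k + 84 P$
$- (\frac{22569}{-48718} + \frac{H{\left(218,-190 \right)}}{12644}) = - (\frac{22569}{-48718} + \frac{218 + 84 \left(-190\right)}{12644}) = - (22569 \left(- \frac{1}{48718}\right) + \left(218 - 15960\right) \frac{1}{12644}) = - (- \frac{22569}{48718} - \frac{7871}{6322}) = \left(-1\right) \left(- \frac{131535149}{76998799}\right) = \frac{131535149}{76998799}$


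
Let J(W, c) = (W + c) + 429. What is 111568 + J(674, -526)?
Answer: 112145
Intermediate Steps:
J(W, c) = 429 + W + c
111568 + J(674, -526) = 111568 + (429 + 674 - 526) = 111568 + 577 = 112145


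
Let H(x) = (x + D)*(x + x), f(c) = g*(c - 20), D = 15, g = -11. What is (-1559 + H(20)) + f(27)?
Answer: -236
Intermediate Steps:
f(c) = 220 - 11*c (f(c) = -11*(c - 20) = -11*(-20 + c) = 220 - 11*c)
H(x) = 2*x*(15 + x) (H(x) = (x + 15)*(x + x) = (15 + x)*(2*x) = 2*x*(15 + x))
(-1559 + H(20)) + f(27) = (-1559 + 2*20*(15 + 20)) + (220 - 11*27) = (-1559 + 2*20*35) + (220 - 297) = (-1559 + 1400) - 77 = -159 - 77 = -236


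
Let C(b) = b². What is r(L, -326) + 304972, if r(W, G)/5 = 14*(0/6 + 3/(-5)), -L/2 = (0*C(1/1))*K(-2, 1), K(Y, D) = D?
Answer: 304930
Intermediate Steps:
L = 0 (L = -2*0*(1/1)² = -2*0*1² = -2*0*1 = -0 = -2*0 = 0)
r(W, G) = -42 (r(W, G) = 5*(14*(0/6 + 3/(-5))) = 5*(14*(0*(⅙) + 3*(-⅕))) = 5*(14*(0 - ⅗)) = 5*(14*(-⅗)) = 5*(-42/5) = -42)
r(L, -326) + 304972 = -42 + 304972 = 304930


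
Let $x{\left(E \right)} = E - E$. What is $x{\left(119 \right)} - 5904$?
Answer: $-5904$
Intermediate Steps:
$x{\left(E \right)} = 0$
$x{\left(119 \right)} - 5904 = 0 - 5904 = -5904$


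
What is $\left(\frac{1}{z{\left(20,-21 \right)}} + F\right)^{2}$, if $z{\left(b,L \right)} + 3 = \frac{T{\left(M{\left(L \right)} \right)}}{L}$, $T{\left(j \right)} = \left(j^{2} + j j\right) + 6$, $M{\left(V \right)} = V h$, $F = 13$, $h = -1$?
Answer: $\frac{16924996}{100489} \approx 168.43$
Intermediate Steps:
$M{\left(V \right)} = - V$ ($M{\left(V \right)} = V \left(-1\right) = - V$)
$T{\left(j \right)} = 6 + 2 j^{2}$ ($T{\left(j \right)} = \left(j^{2} + j^{2}\right) + 6 = 2 j^{2} + 6 = 6 + 2 j^{2}$)
$z{\left(b,L \right)} = -3 + \frac{6 + 2 L^{2}}{L}$ ($z{\left(b,L \right)} = -3 + \frac{6 + 2 \left(- L\right)^{2}}{L} = -3 + \frac{6 + 2 L^{2}}{L}$)
$\left(\frac{1}{z{\left(20,-21 \right)}} + F\right)^{2} = \left(\frac{1}{-3 + 2 \left(-21\right) + \frac{6}{-21}} + 13\right)^{2} = \left(\frac{1}{-3 - 42 + 6 \left(- \frac{1}{21}\right)} + 13\right)^{2} = \left(\frac{1}{-3 - 42 - \frac{2}{7}} + 13\right)^{2} = \left(\frac{1}{- \frac{317}{7}} + 13\right)^{2} = \left(- \frac{7}{317} + 13\right)^{2} = \left(\frac{4114}{317}\right)^{2} = \frac{16924996}{100489}$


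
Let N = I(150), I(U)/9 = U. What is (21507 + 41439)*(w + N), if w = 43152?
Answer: 2801222892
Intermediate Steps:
I(U) = 9*U
N = 1350 (N = 9*150 = 1350)
(21507 + 41439)*(w + N) = (21507 + 41439)*(43152 + 1350) = 62946*44502 = 2801222892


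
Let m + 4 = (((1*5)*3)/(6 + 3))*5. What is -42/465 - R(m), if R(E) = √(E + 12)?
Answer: -14/155 - 7*√3/3 ≈ -4.1318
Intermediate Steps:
m = 13/3 (m = -4 + (((1*5)*3)/(6 + 3))*5 = -4 + ((5*3)/9)*5 = -4 + ((⅑)*15)*5 = -4 + (5/3)*5 = -4 + 25/3 = 13/3 ≈ 4.3333)
R(E) = √(12 + E)
-42/465 - R(m) = -42/465 - √(12 + 13/3) = -42*1/465 - √(49/3) = -14/155 - 7*√3/3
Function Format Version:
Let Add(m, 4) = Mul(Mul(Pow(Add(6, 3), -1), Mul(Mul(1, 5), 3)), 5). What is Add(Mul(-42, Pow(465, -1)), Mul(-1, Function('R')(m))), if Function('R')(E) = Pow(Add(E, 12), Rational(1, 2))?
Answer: Add(Rational(-14, 155), Mul(Rational(-7, 3), Pow(3, Rational(1, 2)))) ≈ -4.1318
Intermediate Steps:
m = Rational(13, 3) (m = Add(-4, Mul(Mul(Pow(Add(6, 3), -1), Mul(Mul(1, 5), 3)), 5)) = Add(-4, Mul(Mul(Pow(9, -1), Mul(5, 3)), 5)) = Add(-4, Mul(Mul(Rational(1, 9), 15), 5)) = Add(-4, Mul(Rational(5, 3), 5)) = Add(-4, Rational(25, 3)) = Rational(13, 3) ≈ 4.3333)
Function('R')(E) = Pow(Add(12, E), Rational(1, 2))
Add(Mul(-42, Pow(465, -1)), Mul(-1, Function('R')(m))) = Add(Mul(-42, Pow(465, -1)), Mul(-1, Pow(Add(12, Rational(13, 3)), Rational(1, 2)))) = Add(Mul(-42, Rational(1, 465)), Mul(-1, Pow(Rational(49, 3), Rational(1, 2)))) = Add(Rational(-14, 155), Mul(-1, Mul(Rational(7, 3), Pow(3, Rational(1, 2))))) = Add(Rational(-14, 155), Mul(Rational(-7, 3), Pow(3, Rational(1, 2))))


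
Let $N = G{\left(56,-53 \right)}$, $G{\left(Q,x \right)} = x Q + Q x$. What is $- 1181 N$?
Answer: $7010416$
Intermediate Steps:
$G{\left(Q,x \right)} = 2 Q x$ ($G{\left(Q,x \right)} = Q x + Q x = 2 Q x$)
$N = -5936$ ($N = 2 \cdot 56 \left(-53\right) = -5936$)
$- 1181 N = \left(-1181\right) \left(-5936\right) = 7010416$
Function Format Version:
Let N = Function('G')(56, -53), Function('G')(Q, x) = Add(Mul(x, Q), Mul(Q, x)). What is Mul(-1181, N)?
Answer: 7010416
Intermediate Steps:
Function('G')(Q, x) = Mul(2, Q, x) (Function('G')(Q, x) = Add(Mul(Q, x), Mul(Q, x)) = Mul(2, Q, x))
N = -5936 (N = Mul(2, 56, -53) = -5936)
Mul(-1181, N) = Mul(-1181, -5936) = 7010416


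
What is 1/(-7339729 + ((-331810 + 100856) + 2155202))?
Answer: -1/5415481 ≈ -1.8466e-7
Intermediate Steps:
1/(-7339729 + ((-331810 + 100856) + 2155202)) = 1/(-7339729 + (-230954 + 2155202)) = 1/(-7339729 + 1924248) = 1/(-5415481) = -1/5415481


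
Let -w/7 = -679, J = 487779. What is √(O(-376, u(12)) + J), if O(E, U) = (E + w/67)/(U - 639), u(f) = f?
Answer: 5*√3825830289138/14003 ≈ 698.41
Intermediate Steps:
w = 4753 (w = -7*(-679) = 4753)
O(E, U) = (4753/67 + E)/(-639 + U) (O(E, U) = (E + 4753/67)/(U - 639) = (E + 4753*(1/67))/(-639 + U) = (E + 4753/67)/(-639 + U) = (4753/67 + E)/(-639 + U))
√(O(-376, u(12)) + J) = √((4753/67 - 376)/(-639 + 12) + 487779) = √(-20439/67/(-627) + 487779) = √(-1/627*(-20439/67) + 487779) = √(6813/14003 + 487779) = √(6830376150/14003) = 5*√3825830289138/14003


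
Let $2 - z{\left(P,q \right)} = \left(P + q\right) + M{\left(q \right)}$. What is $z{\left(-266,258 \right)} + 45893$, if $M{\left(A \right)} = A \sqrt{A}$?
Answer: $45903 - 258 \sqrt{258} \approx 41759.0$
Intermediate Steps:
$M{\left(A \right)} = A^{\frac{3}{2}}$
$z{\left(P,q \right)} = 2 - P - q - q^{\frac{3}{2}}$ ($z{\left(P,q \right)} = 2 - \left(\left(P + q\right) + q^{\frac{3}{2}}\right) = 2 - \left(P + q + q^{\frac{3}{2}}\right) = 2 - P - q - q^{\frac{3}{2}}$)
$z{\left(-266,258 \right)} + 45893 = \left(2 - -266 - 258 - 258^{\frac{3}{2}}\right) + 45893 = \left(2 + 266 - 258 - 258 \sqrt{258}\right) + 45893 = \left(10 - 258 \sqrt{258}\right) + 45893 = 45903 - 258 \sqrt{258}$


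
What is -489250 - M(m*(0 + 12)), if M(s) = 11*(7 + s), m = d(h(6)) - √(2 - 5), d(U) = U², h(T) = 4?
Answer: -491439 + 132*I*√3 ≈ -4.9144e+5 + 228.63*I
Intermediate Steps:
m = 16 - I*√3 (m = 4² - √(2 - 5) = 16 - √(-3) = 16 - I*√3 ≈ 16.0 - 1.732*I)
M(s) = 77 + 11*s
-489250 - M(m*(0 + 12)) = -489250 - (77 + 11*((16 - I*√3)*(0 + 12))) = -489250 - (77 + 11*((16 - I*√3)*12)) = -489250 - (77 + 11*(192 - 12*I*√3)) = -489250 - (77 + (2112 - 132*I*√3)) = -489250 - (2189 - 132*I*√3) = -489250 + (-2189 + 132*I*√3) = -491439 + 132*I*√3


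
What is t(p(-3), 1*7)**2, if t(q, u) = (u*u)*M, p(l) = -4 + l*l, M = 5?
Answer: 60025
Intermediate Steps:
p(l) = -4 + l**2
t(q, u) = 5*u**2 (t(q, u) = (u*u)*5 = u**2*5 = 5*u**2)
t(p(-3), 1*7)**2 = (5*(1*7)**2)**2 = (5*7**2)**2 = (5*49)**2 = 245**2 = 60025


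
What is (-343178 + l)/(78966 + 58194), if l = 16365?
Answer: -326813/137160 ≈ -2.3827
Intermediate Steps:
(-343178 + l)/(78966 + 58194) = (-343178 + 16365)/(78966 + 58194) = -326813/137160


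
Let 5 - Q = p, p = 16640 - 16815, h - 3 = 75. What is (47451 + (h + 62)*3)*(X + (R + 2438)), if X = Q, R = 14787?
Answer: 833194755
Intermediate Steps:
h = 78 (h = 3 + 75 = 78)
p = -175
Q = 180 (Q = 5 - 1*(-175) = 5 + 175 = 180)
X = 180
(47451 + (h + 62)*3)*(X + (R + 2438)) = (47451 + (78 + 62)*3)*(180 + (14787 + 2438)) = (47451 + 140*3)*(180 + 17225) = (47451 + 420)*17405 = 47871*17405 = 833194755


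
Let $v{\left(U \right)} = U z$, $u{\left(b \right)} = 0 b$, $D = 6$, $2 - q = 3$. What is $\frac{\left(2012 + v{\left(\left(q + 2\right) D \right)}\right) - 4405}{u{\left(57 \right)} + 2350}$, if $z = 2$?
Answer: $- \frac{2381}{2350} \approx -1.0132$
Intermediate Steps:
$q = -1$ ($q = 2 - 3 = -1$)
$u{\left(b \right)} = 0$
$v{\left(U \right)} = 2 U$ ($v{\left(U \right)} = U 2 = 2 U$)
$\frac{\left(2012 + v{\left(\left(q + 2\right) D \right)}\right) - 4405}{u{\left(57 \right)} + 2350} = \frac{\left(2012 + 2 \left(-1 + 2\right) 6\right) - 4405}{0 + 2350} = \frac{\left(2012 + 2 \cdot 1 \cdot 6\right) - 4405}{2350} = \left(\left(2012 + 2 \cdot 6\right) - 4405\right) \frac{1}{2350} = \left(\left(2012 + 12\right) - 4405\right) \frac{1}{2350} = \left(2024 - 4405\right) \frac{1}{2350} = \left(-2381\right) \frac{1}{2350} = - \frac{2381}{2350}$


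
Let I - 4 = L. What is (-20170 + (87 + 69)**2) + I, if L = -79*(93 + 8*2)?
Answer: -4441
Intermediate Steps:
L = -8611 (L = -79*(93 + 16) = -79*109 = -8611)
I = -8607 (I = 4 - 8611 = -8607)
(-20170 + (87 + 69)**2) + I = (-20170 + (87 + 69)**2) - 8607 = (-20170 + 156**2) - 8607 = (-20170 + 24336) - 8607 = 4166 - 8607 = -4441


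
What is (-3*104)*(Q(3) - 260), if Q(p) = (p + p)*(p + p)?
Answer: 69888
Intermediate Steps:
Q(p) = 4*p² (Q(p) = (2*p)*(2*p) = 4*p²)
(-3*104)*(Q(3) - 260) = (-3*104)*(4*3² - 260) = -312*(4*9 - 260) = -312*(36 - 260) = -312*(-224) = 69888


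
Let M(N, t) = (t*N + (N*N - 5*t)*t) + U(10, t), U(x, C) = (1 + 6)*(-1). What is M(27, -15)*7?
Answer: -87304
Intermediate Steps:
U(x, C) = -7 (U(x, C) = 7*(-1) = -7)
M(N, t) = -7 + N*t + t*(N² - 5*t) (M(N, t) = (t*N + (N*N - 5*t)*t) - 7 = (N*t + (N² - 5*t)*t) - 7 = (N*t + t*(N² - 5*t)) - 7 = -7 + N*t + t*(N² - 5*t))
M(27, -15)*7 = (-7 - 5*(-15)² + 27*(-15) - 15*27²)*7 = (-7 - 5*225 - 405 - 15*729)*7 = (-7 - 1125 - 405 - 10935)*7 = -12472*7 = -87304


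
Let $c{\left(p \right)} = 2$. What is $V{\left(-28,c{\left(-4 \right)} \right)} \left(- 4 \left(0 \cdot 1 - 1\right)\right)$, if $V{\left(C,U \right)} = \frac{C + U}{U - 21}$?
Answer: $\frac{104}{19} \approx 5.4737$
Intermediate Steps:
$V{\left(C,U \right)} = \frac{C + U}{-21 + U}$
$V{\left(-28,c{\left(-4 \right)} \right)} \left(- 4 \left(0 \cdot 1 - 1\right)\right) = \frac{-28 + 2}{-21 + 2} \left(- 4 \left(0 \cdot 1 - 1\right)\right) = \frac{1}{-19} \left(-26\right) \left(- 4 \left(0 - 1\right)\right) = \left(- \frac{1}{19}\right) \left(-26\right) \left(\left(-4\right) \left(-1\right)\right) = \frac{26}{19} \cdot 4 = \frac{104}{19}$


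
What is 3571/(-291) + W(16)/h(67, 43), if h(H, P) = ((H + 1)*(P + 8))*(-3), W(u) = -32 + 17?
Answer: -4127591/336396 ≈ -12.270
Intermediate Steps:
W(u) = -15
h(H, P) = -3*(1 + H)*(8 + P) (h(H, P) = ((1 + H)*(8 + P))*(-3) = -3*(1 + H)*(8 + P))
3571/(-291) + W(16)/h(67, 43) = 3571/(-291) - 15/(-24 - 24*67 - 3*43 - 3*67*43) = 3571*(-1/291) - 15/(-24 - 1608 - 129 - 8643) = -3571/291 - 15/(-10404) = -3571/291 - 15*(-1/10404) = -3571/291 + 5/3468 = -4127591/336396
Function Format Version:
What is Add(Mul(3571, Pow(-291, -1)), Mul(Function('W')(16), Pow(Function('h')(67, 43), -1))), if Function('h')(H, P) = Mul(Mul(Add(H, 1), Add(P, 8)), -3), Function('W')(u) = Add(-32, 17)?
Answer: Rational(-4127591, 336396) ≈ -12.270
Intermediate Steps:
Function('W')(u) = -15
Function('h')(H, P) = Mul(-3, Add(1, H), Add(8, P)) (Function('h')(H, P) = Mul(Mul(Add(1, H), Add(8, P)), -3) = Mul(-3, Add(1, H), Add(8, P)))
Add(Mul(3571, Pow(-291, -1)), Mul(Function('W')(16), Pow(Function('h')(67, 43), -1))) = Add(Mul(3571, Pow(-291, -1)), Mul(-15, Pow(Add(-24, Mul(-24, 67), Mul(-3, 43), Mul(-3, 67, 43)), -1))) = Add(Mul(3571, Rational(-1, 291)), Mul(-15, Pow(Add(-24, -1608, -129, -8643), -1))) = Add(Rational(-3571, 291), Mul(-15, Pow(-10404, -1))) = Add(Rational(-3571, 291), Mul(-15, Rational(-1, 10404))) = Add(Rational(-3571, 291), Rational(5, 3468)) = Rational(-4127591, 336396)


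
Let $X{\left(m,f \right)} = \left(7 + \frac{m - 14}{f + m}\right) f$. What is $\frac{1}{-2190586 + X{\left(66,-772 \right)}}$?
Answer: $- \frac{353}{775164398} \approx -4.5539 \cdot 10^{-7}$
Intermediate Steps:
$X{\left(m,f \right)} = f \left(7 + \frac{-14 + m}{f + m}\right)$ ($X{\left(m,f \right)} = \left(7 + \frac{-14 + m}{f + m}\right) f = f \left(7 + \frac{-14 + m}{f + m}\right)$)
$\frac{1}{-2190586 + X{\left(66,-772 \right)}} = \frac{1}{-2190586 - \frac{772 \left(-14 + 7 \left(-772\right) + 8 \cdot 66\right)}{-772 + 66}} = \frac{1}{-2190586 - \frac{772 \left(-14 - 5404 + 528\right)}{-706}} = \frac{1}{-2190586 - \left(- \frac{386}{353}\right) \left(-4890\right)} = \frac{1}{-2190586 - \frac{1887540}{353}} = \frac{1}{- \frac{775164398}{353}} = - \frac{353}{775164398}$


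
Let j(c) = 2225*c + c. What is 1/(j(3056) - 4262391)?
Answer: 1/2540265 ≈ 3.9366e-7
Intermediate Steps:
j(c) = 2226*c
1/(j(3056) - 4262391) = 1/(2226*3056 - 4262391) = 1/(6802656 - 4262391) = 1/2540265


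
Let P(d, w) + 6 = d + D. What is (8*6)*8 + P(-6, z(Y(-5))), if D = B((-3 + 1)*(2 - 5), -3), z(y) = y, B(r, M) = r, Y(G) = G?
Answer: 378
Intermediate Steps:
D = 6 (D = (-3 + 1)*(2 - 5) = -2*(-3) = 6)
P(d, w) = d (P(d, w) = -6 + (d + 6) = -6 + (6 + d) = d)
(8*6)*8 + P(-6, z(Y(-5))) = (8*6)*8 - 6 = 48*8 - 6 = 384 - 6 = 378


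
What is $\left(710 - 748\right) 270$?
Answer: $-10260$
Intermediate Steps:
$\left(710 - 748\right) 270 = \left(-38\right) 270 = -10260$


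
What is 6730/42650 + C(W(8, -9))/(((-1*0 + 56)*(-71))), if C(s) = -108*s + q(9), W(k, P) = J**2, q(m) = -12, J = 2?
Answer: 1142377/4239410 ≈ 0.26947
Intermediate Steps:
W(k, P) = 4 (W(k, P) = 2**2 = 4)
C(s) = -12 - 108*s (C(s) = -108*s - 12 = -12 - 108*s)
6730/42650 + C(W(8, -9))/(((-1*0 + 56)*(-71))) = 6730/42650 + (-12 - 108*4)/(((-1*0 + 56)*(-71))) = 6730*(1/42650) + (-12 - 432)/(((0 + 56)*(-71))) = 673/4265 - 444/(56*(-71)) = 673/4265 - 444/(-3976) = 673/4265 - 444*(-1/3976) = 673/4265 + 111/994 = 1142377/4239410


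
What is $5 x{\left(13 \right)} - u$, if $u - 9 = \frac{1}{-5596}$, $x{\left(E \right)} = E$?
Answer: $\frac{313377}{5596} \approx 56.0$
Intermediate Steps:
$u = \frac{50363}{5596}$ ($u = 9 + \frac{1}{-5596} = 9 - \frac{1}{5596} = \frac{50363}{5596} \approx 8.9998$)
$5 x{\left(13 \right)} - u = 5 \cdot 13 - \frac{50363}{5596} = 65 - \frac{50363}{5596} = \frac{313377}{5596}$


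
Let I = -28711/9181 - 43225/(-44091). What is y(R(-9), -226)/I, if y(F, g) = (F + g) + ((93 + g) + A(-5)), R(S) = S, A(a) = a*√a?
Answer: 18620775666/108630997 + 2023997355*I*√5/869047976 ≈ 171.41 + 5.2078*I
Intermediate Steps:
A(a) = a^(3/2)
y(F, g) = 93 + F + 2*g - 5*I*√5 (y(F, g) = (F + g) + ((93 + g) + (-5)^(3/2)) = (F + g) + ((93 + g) - 5*I*√5) = (F + g) + (93 + g - 5*I*√5) = 93 + F + 2*g - 5*I*√5)
I = -869047976/404799471 (I = -28711*1/9181 - 43225*(-1/44091) = -28711/9181 + 43225/44091 = -869047976/404799471 ≈ -2.1469)
y(R(-9), -226)/I = (93 - 9 + 2*(-226) - 5*I*√5)/(-869047976/404799471) = (93 - 9 - 452 - 5*I*√5)*(-404799471/869047976) = (-368 - 5*I*√5)*(-404799471/869047976) = 18620775666/108630997 + 2023997355*I*√5/869047976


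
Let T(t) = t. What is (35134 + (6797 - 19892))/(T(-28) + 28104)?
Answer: 22039/28076 ≈ 0.78498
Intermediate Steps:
(35134 + (6797 - 19892))/(T(-28) + 28104) = (35134 + (6797 - 19892))/(-28 + 28104) = (35134 - 13095)/28076 = 22039*(1/28076) = 22039/28076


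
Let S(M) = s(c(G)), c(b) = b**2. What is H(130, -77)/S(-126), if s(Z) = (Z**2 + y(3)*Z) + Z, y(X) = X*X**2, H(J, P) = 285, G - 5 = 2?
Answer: 285/3773 ≈ 0.075537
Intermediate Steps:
G = 7 (G = 5 + 2 = 7)
y(X) = X**3
s(Z) = Z**2 + 28*Z (s(Z) = (Z**2 + 3**3*Z) + Z = (Z**2 + 27*Z) + Z = Z**2 + 28*Z)
S(M) = 3773 (S(M) = 7**2*(28 + 7**2) = 49*(28 + 49) = 49*77 = 3773)
H(130, -77)/S(-126) = 285/3773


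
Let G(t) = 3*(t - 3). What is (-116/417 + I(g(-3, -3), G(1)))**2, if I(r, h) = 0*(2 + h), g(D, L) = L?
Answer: 13456/173889 ≈ 0.077383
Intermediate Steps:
G(t) = -9 + 3*t (G(t) = 3*(-3 + t) = -9 + 3*t)
I(r, h) = 0
(-116/417 + I(g(-3, -3), G(1)))**2 = (-116/417 + 0)**2 = (-116/417)**2 = 13456/173889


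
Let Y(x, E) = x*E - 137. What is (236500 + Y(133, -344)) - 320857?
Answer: -130246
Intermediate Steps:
Y(x, E) = -137 + E*x (Y(x, E) = E*x - 137 = -137 + E*x)
(236500 + Y(133, -344)) - 320857 = (236500 + (-137 - 344*133)) - 320857 = (236500 + (-137 - 45752)) - 320857 = (236500 - 45889) - 320857 = 190611 - 320857 = -130246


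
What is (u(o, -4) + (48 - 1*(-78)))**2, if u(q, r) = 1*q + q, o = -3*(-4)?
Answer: 22500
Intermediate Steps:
o = 12
u(q, r) = 2*q (u(q, r) = q + q = 2*q)
(u(o, -4) + (48 - 1*(-78)))**2 = (2*12 + (48 - 1*(-78)))**2 = (24 + (48 + 78))**2 = (24 + 126)**2 = 150**2 = 22500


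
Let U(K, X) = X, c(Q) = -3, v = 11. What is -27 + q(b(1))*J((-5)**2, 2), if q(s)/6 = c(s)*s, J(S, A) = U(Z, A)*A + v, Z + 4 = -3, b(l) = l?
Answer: -297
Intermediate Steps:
Z = -7 (Z = -4 - 3 = -7)
J(S, A) = 11 + A**2 (J(S, A) = A*A + 11 = A**2 + 11 = 11 + A**2)
q(s) = -18*s (q(s) = 6*(-3*s) = -18*s)
-27 + q(b(1))*J((-5)**2, 2) = -27 + (-18*1)*(11 + 2**2) = -27 - 18*(11 + 4) = -27 - 18*15 = -27 - 270 = -297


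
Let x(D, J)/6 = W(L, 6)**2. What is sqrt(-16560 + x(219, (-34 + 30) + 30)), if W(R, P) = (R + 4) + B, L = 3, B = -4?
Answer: 3*I*sqrt(1834) ≈ 128.48*I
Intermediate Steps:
W(R, P) = R (W(R, P) = (R + 4) - 4 = (4 + R) - 4 = R)
x(D, J) = 54 (x(D, J) = 6*3**2 = 6*9 = 54)
sqrt(-16560 + x(219, (-34 + 30) + 30)) = sqrt(-16560 + 54) = sqrt(-16506) = 3*I*sqrt(1834)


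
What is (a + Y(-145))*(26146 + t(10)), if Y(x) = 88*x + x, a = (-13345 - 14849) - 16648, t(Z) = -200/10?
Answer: -1508698122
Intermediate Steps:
t(Z) = -20 (t(Z) = -200*⅒ = -20)
a = -44842 (a = -28194 - 16648 = -44842)
Y(x) = 89*x
(a + Y(-145))*(26146 + t(10)) = (-44842 + 89*(-145))*(26146 - 20) = (-44842 - 12905)*26126 = -57747*26126 = -1508698122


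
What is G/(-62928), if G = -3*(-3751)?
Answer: -3751/20976 ≈ -0.17882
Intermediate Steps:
G = 11253
G/(-62928) = 11253/(-62928) = 11253*(-1/62928) = -3751/20976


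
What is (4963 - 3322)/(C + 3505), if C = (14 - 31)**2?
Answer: 1641/3794 ≈ 0.43253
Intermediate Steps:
C = 289 (C = (-17)**2 = 289)
(4963 - 3322)/(C + 3505) = (4963 - 3322)/(289 + 3505) = 1641/3794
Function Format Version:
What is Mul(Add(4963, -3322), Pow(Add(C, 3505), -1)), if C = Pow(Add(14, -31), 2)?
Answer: Rational(1641, 3794) ≈ 0.43253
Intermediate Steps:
C = 289 (C = Pow(-17, 2) = 289)
Mul(Add(4963, -3322), Pow(Add(C, 3505), -1)) = Mul(Add(4963, -3322), Pow(Add(289, 3505), -1)) = Mul(1641, Pow(3794, -1)) = Mul(1641, Rational(1, 3794)) = Rational(1641, 3794)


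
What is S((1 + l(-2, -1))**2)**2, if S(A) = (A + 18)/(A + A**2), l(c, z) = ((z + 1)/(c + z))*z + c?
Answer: 361/4 ≈ 90.250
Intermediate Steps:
l(c, z) = c + z*(1 + z)/(c + z) (l(c, z) = ((1 + z)/(c + z))*z + c = z*(1 + z)/(c + z) + c = c + z*(1 + z)/(c + z))
S(A) = (18 + A)/(A + A**2)
S((1 + l(-2, -1))**2)**2 = ((18 + (1 + (-1 + (-2)**2 + (-1)**2 - 2*(-1))/(-2 - 1))**2)/(((1 + (-1 + (-2)**2 + (-1)**2 - 2*(-1))/(-2 - 1))**2)*(1 + (1 + (-1 + (-2)**2 + (-1)**2 - 2*(-1))/(-2 - 1))**2)))**2 = ((18 + (1 + (-1 + 4 + 1 + 2)/(-3))**2)/(((1 + (-1 + 4 + 1 + 2)/(-3))**2)*(1 + (1 + (-1 + 4 + 1 + 2)/(-3))**2)))**2 = ((18 + (1 - 1/3*6)**2)/(((1 - 1/3*6)**2)*(1 + (1 - 1/3*6)**2)))**2 = ((18 + (1 - 2)**2)/(((1 - 2)**2)*(1 + (1 - 2)**2)))**2 = ((18 + (-1)**2)/(((-1)**2)*(1 + (-1)**2)))**2 = ((18 + 1)/(1*(1 + 1)))**2 = (1*19/2)**2 = (1*(1/2)*19)**2 = (19/2)**2 = 361/4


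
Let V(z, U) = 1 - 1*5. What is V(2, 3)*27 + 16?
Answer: -92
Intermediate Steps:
V(z, U) = -4 (V(z, U) = 1 - 5 = -4)
V(2, 3)*27 + 16 = -4*27 + 16 = -108 + 16 = -92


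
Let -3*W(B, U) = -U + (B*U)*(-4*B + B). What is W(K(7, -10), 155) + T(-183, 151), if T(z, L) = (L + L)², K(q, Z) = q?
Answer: 296552/3 ≈ 98851.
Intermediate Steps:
T(z, L) = 4*L² (T(z, L) = (2*L)² = 4*L²)
W(B, U) = U/3 + U*B² (W(B, U) = -(-U + (B*U)*(-4*B + B))/3 = -(-U + (B*U)*(-3*B))/3 = -(-U - 3*U*B²)/3 = U/3 + U*B²)
W(K(7, -10), 155) + T(-183, 151) = 155*(⅓ + 7²) + 4*151² = 155*(⅓ + 49) + 4*22801 = 155*(148/3) + 91204 = 22940/3 + 91204 = 296552/3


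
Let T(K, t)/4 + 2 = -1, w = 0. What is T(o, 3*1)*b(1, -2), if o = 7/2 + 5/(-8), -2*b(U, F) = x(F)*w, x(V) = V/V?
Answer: 0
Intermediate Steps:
x(V) = 1
b(U, F) = 0 (b(U, F) = -0/2 = -½*0 = 0)
o = 23/8 (o = 7*(½) + 5*(-⅛) = 7/2 - 5/8 = 23/8 ≈ 2.8750)
T(K, t) = -12 (T(K, t) = -8 + 4*(-1) = -8 - 4 = -12)
T(o, 3*1)*b(1, -2) = -12*0 = 0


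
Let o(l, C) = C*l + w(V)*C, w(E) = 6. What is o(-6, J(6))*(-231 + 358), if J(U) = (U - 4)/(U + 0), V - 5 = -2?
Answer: 0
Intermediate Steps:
V = 3 (V = 5 - 2 = 3)
J(U) = (-4 + U)/U
o(l, C) = 6*C + C*l (o(l, C) = C*l + 6*C = 6*C + C*l)
o(-6, J(6))*(-231 + 358) = (((-4 + 6)/6)*(6 - 6))*(-231 + 358) = (((⅙)*2)*0)*127 = ((⅓)*0)*127 = 0*127 = 0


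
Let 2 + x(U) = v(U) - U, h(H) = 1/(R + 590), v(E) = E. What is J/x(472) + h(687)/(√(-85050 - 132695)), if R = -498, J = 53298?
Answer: -26649 - I*√217745/20032540 ≈ -26649.0 - 2.3294e-5*I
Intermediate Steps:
h(H) = 1/92 (h(H) = 1/(-498 + 590) = 1/92)
x(U) = -2 (x(U) = -2 + (U - U) = -2 + 0 = -2)
J/x(472) + h(687)/(√(-85050 - 132695)) = 53298/(-2) + 1/(92*(√(-85050 - 132695))) = 53298*(-½) + 1/(92*(√(-217745))) = -26649 + 1/(92*((I*√217745))) = -26649 + (-I*√217745/217745)/92 = -26649 - I*√217745/20032540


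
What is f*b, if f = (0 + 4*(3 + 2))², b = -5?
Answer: -2000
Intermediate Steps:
f = 400 (f = (0 + 4*5)² = (0 + 20)² = 20² = 400)
f*b = 400*(-5) = -2000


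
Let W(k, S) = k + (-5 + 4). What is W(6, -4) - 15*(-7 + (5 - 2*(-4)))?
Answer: -85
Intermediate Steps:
W(k, S) = -1 + k (W(k, S) = k - 1 = -1 + k)
W(6, -4) - 15*(-7 + (5 - 2*(-4))) = (-1 + 6) - 15*(-7 + (5 - 2*(-4))) = 5 - 15*(-7 + (5 + 8)) = 5 - 15*(-7 + 13) = 5 - 15*6 = 5 - 90 = -85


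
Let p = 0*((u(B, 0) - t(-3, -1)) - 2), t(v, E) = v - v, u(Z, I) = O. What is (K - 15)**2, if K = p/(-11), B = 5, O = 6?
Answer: 225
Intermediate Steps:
u(Z, I) = 6
t(v, E) = 0
p = 0 (p = 0*((6 - 1*0) - 2) = 0*((6 + 0) - 2) = 0*(6 - 2) = 0*4 = 0)
K = 0 (K = 0/(-11) = 0*(-1/11) = 0)
(K - 15)**2 = (0 - 15)**2 = (-15)**2 = 225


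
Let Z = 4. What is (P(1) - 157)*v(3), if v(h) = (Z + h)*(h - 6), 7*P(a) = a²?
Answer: 3294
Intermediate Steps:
P(a) = a²/7
v(h) = (-6 + h)*(4 + h) (v(h) = (4 + h)*(h - 6) = (4 + h)*(-6 + h) = (-6 + h)*(4 + h))
(P(1) - 157)*v(3) = ((⅐)*1² - 157)*(-24 + 3² - 2*3) = ((⅐)*1 - 157)*(-24 + 9 - 6) = (⅐ - 157)*(-21) = -1098/7*(-21) = 3294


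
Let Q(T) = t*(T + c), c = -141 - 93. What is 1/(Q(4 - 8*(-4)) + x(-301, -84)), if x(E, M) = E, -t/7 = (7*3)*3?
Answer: 1/87017 ≈ 1.1492e-5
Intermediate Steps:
t = -441 (t = -7*7*3*3 = -147*3 = -7*63 = -441)
c = -234
Q(T) = 103194 - 441*T (Q(T) = -441*(T - 234) = -441*(-234 + T) = 103194 - 441*T)
1/(Q(4 - 8*(-4)) + x(-301, -84)) = 1/((103194 - 441*(4 - 8*(-4))) - 301) = 1/((103194 - 441*(4 + 32)) - 301) = 1/((103194 - 441*36) - 301) = 1/((103194 - 15876) - 301) = 1/(87318 - 301) = 1/87017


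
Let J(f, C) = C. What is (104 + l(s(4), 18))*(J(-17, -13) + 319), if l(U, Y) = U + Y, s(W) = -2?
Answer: 36720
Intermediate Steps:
(104 + l(s(4), 18))*(J(-17, -13) + 319) = (104 + (-2 + 18))*(-13 + 319) = (104 + 16)*306 = 120*306 = 36720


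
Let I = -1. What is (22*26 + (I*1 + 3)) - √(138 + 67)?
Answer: 574 - √205 ≈ 559.68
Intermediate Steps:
(22*26 + (I*1 + 3)) - √(138 + 67) = (22*26 + (-1*1 + 3)) - √(138 + 67) = (572 + (-1 + 3)) - √205 = (572 + 2) - √205 = 574 - √205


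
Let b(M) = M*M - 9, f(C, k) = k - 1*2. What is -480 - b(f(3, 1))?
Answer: -472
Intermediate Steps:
f(C, k) = -2 + k (f(C, k) = k - 2 = -2 + k)
b(M) = -9 + M**2 (b(M) = M**2 - 9 = -9 + M**2)
-480 - b(f(3, 1)) = -480 - (-9 + (-2 + 1)**2) = -480 - (-9 + (-1)**2) = -480 - (-9 + 1) = -480 - 1*(-8) = -480 + 8 = -472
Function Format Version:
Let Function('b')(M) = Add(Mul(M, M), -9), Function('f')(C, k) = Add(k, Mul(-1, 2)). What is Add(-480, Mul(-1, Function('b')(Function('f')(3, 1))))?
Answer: -472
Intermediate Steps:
Function('f')(C, k) = Add(-2, k) (Function('f')(C, k) = Add(k, -2) = Add(-2, k))
Function('b')(M) = Add(-9, Pow(M, 2)) (Function('b')(M) = Add(Pow(M, 2), -9) = Add(-9, Pow(M, 2)))
Add(-480, Mul(-1, Function('b')(Function('f')(3, 1)))) = Add(-480, Mul(-1, Add(-9, Pow(Add(-2, 1), 2)))) = Add(-480, Mul(-1, Add(-9, Pow(-1, 2)))) = Add(-480, Mul(-1, Add(-9, 1))) = Add(-480, Mul(-1, -8)) = Add(-480, 8) = -472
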